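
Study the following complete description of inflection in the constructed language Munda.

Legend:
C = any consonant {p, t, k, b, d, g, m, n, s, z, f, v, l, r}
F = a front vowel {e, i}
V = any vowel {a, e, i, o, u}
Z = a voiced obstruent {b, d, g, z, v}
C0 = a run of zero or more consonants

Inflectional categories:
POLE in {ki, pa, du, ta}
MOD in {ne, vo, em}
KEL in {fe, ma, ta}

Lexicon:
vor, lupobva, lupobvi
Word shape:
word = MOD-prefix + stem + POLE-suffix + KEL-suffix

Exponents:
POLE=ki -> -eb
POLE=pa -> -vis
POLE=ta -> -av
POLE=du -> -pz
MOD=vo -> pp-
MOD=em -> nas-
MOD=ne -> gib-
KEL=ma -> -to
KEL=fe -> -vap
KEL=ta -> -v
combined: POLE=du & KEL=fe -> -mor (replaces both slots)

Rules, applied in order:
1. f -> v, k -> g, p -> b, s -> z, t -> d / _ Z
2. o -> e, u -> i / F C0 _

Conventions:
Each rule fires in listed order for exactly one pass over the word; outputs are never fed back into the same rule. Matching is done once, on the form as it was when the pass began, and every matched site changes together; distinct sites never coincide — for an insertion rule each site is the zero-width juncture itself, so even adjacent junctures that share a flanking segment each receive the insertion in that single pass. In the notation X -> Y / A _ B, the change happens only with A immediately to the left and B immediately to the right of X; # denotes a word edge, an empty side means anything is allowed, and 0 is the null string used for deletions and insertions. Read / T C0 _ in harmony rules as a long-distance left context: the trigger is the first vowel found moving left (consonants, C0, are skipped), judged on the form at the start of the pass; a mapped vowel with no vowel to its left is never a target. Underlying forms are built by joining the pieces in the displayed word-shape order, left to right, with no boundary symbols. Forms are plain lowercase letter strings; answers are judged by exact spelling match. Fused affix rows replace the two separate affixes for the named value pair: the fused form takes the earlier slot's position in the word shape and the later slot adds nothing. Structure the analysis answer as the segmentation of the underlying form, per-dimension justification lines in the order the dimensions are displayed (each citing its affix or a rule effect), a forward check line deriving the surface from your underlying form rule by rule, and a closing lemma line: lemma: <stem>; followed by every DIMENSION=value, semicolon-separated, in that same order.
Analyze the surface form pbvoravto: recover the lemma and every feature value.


underlying: pp-vor-av-to
POLE=ta - signalled by the affix -av
MOD=vo - signalled by the affix pp-
KEL=ma - signalled by the affix -to
check: ppvoravto -> pbvoravto -> pbvoravto
lemma: vor; POLE=ta; MOD=vo; KEL=ma


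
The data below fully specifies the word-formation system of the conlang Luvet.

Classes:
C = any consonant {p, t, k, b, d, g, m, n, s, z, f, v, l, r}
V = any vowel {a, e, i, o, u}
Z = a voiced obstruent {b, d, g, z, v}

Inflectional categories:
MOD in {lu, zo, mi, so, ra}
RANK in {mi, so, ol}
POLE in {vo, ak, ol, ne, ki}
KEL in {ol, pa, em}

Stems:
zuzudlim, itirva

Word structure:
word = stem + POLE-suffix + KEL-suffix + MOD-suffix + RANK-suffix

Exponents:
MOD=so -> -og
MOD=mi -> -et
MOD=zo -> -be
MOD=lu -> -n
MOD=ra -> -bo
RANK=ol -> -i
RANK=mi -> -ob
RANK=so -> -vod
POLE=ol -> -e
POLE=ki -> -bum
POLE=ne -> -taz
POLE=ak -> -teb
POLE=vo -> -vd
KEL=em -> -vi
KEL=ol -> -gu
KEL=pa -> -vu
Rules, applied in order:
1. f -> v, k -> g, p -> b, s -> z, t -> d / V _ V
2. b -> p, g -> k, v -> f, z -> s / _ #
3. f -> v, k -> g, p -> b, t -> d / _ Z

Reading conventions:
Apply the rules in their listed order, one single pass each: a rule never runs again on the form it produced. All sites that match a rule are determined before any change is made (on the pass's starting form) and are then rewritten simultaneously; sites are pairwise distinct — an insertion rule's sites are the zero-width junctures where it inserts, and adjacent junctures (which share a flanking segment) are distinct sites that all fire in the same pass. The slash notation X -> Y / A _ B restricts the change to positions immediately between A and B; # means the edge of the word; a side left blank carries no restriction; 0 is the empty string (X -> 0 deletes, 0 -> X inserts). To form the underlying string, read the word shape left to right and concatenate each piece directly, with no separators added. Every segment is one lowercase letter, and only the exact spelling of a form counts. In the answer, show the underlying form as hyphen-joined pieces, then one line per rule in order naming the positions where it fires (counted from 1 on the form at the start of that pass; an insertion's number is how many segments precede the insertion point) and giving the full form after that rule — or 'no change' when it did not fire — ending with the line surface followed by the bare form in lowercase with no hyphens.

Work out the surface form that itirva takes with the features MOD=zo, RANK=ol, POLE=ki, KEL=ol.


underlying: itirva-bum-gu-be-i
1. f -> v, k -> g, p -> b, s -> z, t -> d / V _ V: fires at position(s) 2: idirvabumgubei
2. b -> p, g -> k, v -> f, z -> s / _ #: no change
3. f -> v, k -> g, p -> b, t -> d / _ Z: no change
surface: idirvabumgubei


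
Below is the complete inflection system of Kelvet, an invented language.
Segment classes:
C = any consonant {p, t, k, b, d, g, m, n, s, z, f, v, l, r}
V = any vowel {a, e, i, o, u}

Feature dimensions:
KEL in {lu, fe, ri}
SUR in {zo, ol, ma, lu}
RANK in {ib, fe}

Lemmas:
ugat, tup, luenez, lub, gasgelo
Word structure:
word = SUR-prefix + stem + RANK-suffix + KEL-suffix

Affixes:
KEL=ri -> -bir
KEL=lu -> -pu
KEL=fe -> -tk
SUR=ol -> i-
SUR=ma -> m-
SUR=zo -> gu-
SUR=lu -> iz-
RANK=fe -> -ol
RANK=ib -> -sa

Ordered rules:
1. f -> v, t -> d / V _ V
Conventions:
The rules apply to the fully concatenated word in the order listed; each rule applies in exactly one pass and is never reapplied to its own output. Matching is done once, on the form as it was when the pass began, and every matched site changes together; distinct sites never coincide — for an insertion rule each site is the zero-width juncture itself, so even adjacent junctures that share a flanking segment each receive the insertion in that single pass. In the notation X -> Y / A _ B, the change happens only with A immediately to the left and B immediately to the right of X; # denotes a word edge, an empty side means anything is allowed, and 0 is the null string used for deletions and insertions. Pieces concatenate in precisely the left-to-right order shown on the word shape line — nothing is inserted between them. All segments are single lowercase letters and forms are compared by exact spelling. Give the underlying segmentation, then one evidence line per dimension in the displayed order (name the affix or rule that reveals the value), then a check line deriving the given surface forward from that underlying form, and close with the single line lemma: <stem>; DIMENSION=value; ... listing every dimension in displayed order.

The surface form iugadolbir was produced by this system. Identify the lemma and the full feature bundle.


underlying: i-ugat-ol-bir
KEL=ri - signalled by the affix -bir
SUR=ol - signalled by the affix i-
RANK=fe - signalled by the affix -ol
check: iugatolbir -> iugadolbir
lemma: ugat; KEL=ri; SUR=ol; RANK=fe


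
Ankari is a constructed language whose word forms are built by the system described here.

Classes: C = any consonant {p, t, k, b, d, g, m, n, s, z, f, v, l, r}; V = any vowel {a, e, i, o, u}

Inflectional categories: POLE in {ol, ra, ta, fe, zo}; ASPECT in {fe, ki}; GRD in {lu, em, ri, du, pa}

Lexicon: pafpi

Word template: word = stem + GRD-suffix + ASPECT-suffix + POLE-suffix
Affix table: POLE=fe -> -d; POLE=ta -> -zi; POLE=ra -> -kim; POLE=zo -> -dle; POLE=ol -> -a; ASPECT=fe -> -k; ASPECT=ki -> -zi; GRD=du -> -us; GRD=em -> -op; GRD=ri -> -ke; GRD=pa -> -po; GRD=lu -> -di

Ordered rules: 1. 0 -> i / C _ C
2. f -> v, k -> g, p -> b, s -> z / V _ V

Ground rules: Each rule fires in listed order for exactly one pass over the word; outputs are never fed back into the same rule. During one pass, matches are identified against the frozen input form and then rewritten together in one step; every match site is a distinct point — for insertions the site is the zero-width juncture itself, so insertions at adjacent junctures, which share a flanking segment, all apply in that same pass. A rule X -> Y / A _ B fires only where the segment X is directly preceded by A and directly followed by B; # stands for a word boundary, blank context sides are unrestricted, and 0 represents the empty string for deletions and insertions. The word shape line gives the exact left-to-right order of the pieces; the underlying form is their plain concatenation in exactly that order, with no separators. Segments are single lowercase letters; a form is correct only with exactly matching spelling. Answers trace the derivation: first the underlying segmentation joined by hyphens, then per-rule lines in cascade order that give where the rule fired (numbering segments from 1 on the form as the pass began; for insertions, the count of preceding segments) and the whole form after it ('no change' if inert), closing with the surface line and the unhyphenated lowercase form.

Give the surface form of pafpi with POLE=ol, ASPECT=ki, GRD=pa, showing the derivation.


underlying: pafpi-po-zi-a
1. 0 -> i / C _ C: inserts after position(s) 3: pafipipozia
2. f -> v, k -> g, p -> b, s -> z / V _ V: fires at position(s) 3, 5, 7: pavibibozia
surface: pavibibozia


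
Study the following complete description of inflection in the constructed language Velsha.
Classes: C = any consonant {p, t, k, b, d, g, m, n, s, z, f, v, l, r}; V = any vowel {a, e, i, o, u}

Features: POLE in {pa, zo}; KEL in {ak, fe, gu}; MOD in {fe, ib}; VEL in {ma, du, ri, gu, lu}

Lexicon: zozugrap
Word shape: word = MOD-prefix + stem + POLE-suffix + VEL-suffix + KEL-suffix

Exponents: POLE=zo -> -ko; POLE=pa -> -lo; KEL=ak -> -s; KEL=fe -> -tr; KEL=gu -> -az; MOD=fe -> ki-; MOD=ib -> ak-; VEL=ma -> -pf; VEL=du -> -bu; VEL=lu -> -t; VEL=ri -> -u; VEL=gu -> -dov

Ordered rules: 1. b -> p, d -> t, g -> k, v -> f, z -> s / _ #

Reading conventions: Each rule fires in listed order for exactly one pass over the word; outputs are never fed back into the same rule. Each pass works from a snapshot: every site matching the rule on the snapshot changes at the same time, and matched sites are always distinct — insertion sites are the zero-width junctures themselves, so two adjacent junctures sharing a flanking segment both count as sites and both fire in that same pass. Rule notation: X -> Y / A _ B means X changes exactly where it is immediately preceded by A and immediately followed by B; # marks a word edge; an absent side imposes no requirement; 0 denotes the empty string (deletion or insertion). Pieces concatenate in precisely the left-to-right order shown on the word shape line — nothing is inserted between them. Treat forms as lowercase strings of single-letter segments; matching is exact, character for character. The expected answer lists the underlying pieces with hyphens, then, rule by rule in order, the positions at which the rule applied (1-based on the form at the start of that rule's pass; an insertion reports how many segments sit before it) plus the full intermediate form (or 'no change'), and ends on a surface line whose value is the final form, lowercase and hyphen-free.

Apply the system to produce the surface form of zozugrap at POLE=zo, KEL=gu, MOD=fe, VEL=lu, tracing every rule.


underlying: ki-zozugrap-ko-t-az
1. b -> p, d -> t, g -> k, v -> f, z -> s / _ #: fires at position(s) 15: kizozugrapkotas
surface: kizozugrapkotas


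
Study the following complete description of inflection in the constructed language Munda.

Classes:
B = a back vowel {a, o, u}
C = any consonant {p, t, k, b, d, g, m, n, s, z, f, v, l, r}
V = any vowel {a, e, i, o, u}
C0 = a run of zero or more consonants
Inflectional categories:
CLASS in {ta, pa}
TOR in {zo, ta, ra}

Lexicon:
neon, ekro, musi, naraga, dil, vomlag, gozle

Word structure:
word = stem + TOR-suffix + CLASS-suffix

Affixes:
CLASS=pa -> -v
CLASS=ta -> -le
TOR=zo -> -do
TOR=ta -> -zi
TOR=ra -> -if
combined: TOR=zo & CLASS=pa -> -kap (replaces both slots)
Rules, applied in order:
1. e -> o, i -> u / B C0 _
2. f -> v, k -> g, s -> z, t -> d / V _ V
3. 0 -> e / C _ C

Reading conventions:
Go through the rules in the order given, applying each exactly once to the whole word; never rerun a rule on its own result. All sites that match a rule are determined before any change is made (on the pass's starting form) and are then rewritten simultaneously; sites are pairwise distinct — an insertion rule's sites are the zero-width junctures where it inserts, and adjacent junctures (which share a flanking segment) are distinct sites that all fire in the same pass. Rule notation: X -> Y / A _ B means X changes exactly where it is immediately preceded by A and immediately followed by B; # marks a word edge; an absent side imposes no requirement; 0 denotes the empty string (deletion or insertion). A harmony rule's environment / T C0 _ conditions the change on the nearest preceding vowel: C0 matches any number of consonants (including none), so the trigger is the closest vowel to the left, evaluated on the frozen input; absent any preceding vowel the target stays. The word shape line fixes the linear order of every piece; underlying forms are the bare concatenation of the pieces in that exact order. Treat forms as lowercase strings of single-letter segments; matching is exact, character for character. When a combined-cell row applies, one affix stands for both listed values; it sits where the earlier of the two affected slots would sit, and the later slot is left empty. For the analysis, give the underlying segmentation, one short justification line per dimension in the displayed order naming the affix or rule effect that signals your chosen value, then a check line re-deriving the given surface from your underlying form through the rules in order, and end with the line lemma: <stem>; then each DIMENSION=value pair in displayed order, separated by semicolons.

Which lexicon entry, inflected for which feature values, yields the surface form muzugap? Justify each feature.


underlying: musi-kap
CLASS=pa - signalled by the combined affix row
TOR=zo - signalled by the combined affix row
check: musikap -> musukap -> muzugap -> muzugap
lemma: musi; CLASS=pa; TOR=zo


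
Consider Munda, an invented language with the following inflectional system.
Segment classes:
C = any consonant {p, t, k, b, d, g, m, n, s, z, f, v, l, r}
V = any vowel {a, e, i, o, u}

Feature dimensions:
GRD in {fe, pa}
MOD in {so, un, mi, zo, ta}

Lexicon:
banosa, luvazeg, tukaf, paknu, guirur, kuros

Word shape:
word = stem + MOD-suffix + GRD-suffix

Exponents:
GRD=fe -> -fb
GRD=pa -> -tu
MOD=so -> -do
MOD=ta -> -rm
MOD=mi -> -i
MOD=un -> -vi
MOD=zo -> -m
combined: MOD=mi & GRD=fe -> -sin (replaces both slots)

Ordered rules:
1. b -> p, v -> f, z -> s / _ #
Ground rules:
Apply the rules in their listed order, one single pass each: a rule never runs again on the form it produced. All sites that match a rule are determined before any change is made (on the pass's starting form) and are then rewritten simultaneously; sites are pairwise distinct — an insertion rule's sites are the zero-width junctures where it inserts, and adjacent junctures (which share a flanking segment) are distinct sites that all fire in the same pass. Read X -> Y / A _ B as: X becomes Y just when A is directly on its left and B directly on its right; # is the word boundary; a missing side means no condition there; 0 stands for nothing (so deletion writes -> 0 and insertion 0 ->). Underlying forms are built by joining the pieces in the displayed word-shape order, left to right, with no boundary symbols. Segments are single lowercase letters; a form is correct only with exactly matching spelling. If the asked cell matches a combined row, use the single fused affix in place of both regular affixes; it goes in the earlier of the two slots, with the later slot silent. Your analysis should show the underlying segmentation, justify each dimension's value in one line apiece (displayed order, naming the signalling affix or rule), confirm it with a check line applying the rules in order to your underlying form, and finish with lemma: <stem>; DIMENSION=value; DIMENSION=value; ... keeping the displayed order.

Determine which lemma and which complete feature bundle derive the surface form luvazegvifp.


underlying: luvazeg-vi-fb
GRD=fe - signalled by the affix -fb
MOD=un - signalled by the affix -vi
check: luvazegvifb -> luvazegvifp
lemma: luvazeg; GRD=fe; MOD=un


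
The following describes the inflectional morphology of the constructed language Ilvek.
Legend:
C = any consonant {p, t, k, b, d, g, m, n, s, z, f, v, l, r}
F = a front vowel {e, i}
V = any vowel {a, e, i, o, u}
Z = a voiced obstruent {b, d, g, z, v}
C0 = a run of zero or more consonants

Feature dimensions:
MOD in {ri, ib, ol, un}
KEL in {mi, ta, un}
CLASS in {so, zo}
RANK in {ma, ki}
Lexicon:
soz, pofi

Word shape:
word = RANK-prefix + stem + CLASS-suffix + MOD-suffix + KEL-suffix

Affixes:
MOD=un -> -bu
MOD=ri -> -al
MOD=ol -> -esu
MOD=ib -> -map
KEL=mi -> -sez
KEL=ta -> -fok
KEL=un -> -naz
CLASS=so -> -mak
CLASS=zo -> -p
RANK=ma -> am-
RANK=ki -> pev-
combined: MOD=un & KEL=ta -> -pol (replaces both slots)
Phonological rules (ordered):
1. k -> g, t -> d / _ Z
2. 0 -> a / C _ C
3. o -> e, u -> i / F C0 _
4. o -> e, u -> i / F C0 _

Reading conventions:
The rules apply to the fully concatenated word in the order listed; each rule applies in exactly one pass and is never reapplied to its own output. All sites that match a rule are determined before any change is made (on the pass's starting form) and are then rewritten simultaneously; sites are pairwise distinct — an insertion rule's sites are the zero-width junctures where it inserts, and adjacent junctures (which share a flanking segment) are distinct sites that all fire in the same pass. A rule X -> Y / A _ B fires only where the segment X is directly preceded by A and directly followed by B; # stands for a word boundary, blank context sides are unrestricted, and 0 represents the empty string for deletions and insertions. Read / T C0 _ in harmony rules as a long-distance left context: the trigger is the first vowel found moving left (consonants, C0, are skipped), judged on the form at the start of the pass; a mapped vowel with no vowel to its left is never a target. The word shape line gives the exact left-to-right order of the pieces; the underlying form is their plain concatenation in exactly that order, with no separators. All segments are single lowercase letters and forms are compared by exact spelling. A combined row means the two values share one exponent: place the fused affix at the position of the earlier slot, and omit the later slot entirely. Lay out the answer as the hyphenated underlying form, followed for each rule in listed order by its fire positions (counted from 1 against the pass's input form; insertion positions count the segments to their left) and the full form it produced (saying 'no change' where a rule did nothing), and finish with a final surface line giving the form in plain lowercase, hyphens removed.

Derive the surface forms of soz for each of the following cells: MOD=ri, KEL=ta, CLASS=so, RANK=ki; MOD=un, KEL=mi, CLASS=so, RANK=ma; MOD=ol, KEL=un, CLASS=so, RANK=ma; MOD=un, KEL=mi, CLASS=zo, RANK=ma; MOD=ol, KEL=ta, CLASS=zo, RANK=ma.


cell MOD=ri, KEL=ta, CLASS=so, RANK=ki:
underlying: pev-soz-mak-al-fok
1. k -> g, t -> d / _ Z: no change
2. 0 -> a / C _ C: inserts after position(s) 3, 6, 11: pevasozamakalafok
3. o -> e, u -> i / F C0 _: no change
4. o -> e, u -> i / F C0 _: no change
surface: pevasozamakalafok

cell MOD=un, KEL=mi, CLASS=so, RANK=ma:
underlying: am-soz-mak-bu-sez
1. k -> g, t -> d / _ Z: fires at position(s) 8: amsozmagbusez
2. 0 -> a / C _ C: inserts after position(s) 2, 5, 8: amasozamagabusez
3. o -> e, u -> i / F C0 _: no change
4. o -> e, u -> i / F C0 _: no change
surface: amasozamagabusez

cell MOD=ol, KEL=un, CLASS=so, RANK=ma:
underlying: am-soz-mak-esu-naz
1. k -> g, t -> d / _ Z: no change
2. 0 -> a / C _ C: inserts after position(s) 2, 5: amasozamakesunaz
3. o -> e, u -> i / F C0 _: fires at position(s) 13: amasozamakesinaz
4. o -> e, u -> i / F C0 _: no change
surface: amasozamakesinaz

cell MOD=un, KEL=mi, CLASS=zo, RANK=ma:
underlying: am-soz-p-bu-sez
1. k -> g, t -> d / _ Z: no change
2. 0 -> a / C _ C: inserts after position(s) 2, 5, 6: amasozapabusez
3. o -> e, u -> i / F C0 _: no change
4. o -> e, u -> i / F C0 _: no change
surface: amasozapabusez

cell MOD=ol, KEL=ta, CLASS=zo, RANK=ma:
underlying: am-soz-p-esu-fok
1. k -> g, t -> d / _ Z: no change
2. 0 -> a / C _ C: inserts after position(s) 2, 5: amasozapesufok
3. o -> e, u -> i / F C0 _: fires at position(s) 11: amasozapesifok
4. o -> e, u -> i / F C0 _: fires at position(s) 13: amasozapesifek
surface: amasozapesifek


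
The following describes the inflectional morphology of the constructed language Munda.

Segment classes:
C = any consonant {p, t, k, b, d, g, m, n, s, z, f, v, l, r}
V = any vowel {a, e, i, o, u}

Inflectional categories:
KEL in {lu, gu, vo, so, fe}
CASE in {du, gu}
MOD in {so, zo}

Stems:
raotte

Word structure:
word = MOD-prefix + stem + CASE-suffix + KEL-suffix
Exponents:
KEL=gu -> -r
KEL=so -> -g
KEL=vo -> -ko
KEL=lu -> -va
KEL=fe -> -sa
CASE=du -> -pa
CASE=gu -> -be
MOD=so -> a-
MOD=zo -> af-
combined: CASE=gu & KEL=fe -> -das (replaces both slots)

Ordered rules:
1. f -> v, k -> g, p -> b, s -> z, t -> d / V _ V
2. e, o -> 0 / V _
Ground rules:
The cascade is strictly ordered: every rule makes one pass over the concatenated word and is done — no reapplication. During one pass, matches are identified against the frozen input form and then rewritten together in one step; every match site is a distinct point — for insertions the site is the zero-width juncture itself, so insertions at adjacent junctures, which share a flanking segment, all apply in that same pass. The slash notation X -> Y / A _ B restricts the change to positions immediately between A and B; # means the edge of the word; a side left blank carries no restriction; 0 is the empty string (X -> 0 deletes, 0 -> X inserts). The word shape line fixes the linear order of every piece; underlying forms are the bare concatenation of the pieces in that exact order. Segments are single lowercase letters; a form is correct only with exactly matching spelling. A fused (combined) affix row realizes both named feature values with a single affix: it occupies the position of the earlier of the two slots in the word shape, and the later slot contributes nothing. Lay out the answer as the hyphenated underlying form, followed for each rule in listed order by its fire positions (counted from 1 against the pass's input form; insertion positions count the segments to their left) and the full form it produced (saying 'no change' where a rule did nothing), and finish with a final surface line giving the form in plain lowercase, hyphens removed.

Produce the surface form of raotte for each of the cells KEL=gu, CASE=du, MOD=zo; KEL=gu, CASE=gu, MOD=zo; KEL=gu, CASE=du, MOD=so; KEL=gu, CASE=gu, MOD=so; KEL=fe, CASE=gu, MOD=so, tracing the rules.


cell KEL=gu, CASE=du, MOD=zo:
underlying: af-raotte-pa-r
1. f -> v, k -> g, p -> b, s -> z, t -> d / V _ V: fires at position(s) 9: afraottebar
2. e, o -> 0 / V _: fires at position(s) 5: afrattebar
surface: afrattebar

cell KEL=gu, CASE=gu, MOD=zo:
underlying: af-raotte-be-r
1. f -> v, k -> g, p -> b, s -> z, t -> d / V _ V: no change
2. e, o -> 0 / V _: fires at position(s) 5: afratteber
surface: afratteber

cell KEL=gu, CASE=du, MOD=so:
underlying: a-raotte-pa-r
1. f -> v, k -> g, p -> b, s -> z, t -> d / V _ V: fires at position(s) 8: araottebar
2. e, o -> 0 / V _: fires at position(s) 4: arattebar
surface: arattebar

cell KEL=gu, CASE=gu, MOD=so:
underlying: a-raotte-be-r
1. f -> v, k -> g, p -> b, s -> z, t -> d / V _ V: no change
2. e, o -> 0 / V _: fires at position(s) 4: aratteber
surface: aratteber

cell KEL=fe, CASE=gu, MOD=so:
underlying: a-raotte-das
1. f -> v, k -> g, p -> b, s -> z, t -> d / V _ V: no change
2. e, o -> 0 / V _: fires at position(s) 4: arattedas
surface: arattedas


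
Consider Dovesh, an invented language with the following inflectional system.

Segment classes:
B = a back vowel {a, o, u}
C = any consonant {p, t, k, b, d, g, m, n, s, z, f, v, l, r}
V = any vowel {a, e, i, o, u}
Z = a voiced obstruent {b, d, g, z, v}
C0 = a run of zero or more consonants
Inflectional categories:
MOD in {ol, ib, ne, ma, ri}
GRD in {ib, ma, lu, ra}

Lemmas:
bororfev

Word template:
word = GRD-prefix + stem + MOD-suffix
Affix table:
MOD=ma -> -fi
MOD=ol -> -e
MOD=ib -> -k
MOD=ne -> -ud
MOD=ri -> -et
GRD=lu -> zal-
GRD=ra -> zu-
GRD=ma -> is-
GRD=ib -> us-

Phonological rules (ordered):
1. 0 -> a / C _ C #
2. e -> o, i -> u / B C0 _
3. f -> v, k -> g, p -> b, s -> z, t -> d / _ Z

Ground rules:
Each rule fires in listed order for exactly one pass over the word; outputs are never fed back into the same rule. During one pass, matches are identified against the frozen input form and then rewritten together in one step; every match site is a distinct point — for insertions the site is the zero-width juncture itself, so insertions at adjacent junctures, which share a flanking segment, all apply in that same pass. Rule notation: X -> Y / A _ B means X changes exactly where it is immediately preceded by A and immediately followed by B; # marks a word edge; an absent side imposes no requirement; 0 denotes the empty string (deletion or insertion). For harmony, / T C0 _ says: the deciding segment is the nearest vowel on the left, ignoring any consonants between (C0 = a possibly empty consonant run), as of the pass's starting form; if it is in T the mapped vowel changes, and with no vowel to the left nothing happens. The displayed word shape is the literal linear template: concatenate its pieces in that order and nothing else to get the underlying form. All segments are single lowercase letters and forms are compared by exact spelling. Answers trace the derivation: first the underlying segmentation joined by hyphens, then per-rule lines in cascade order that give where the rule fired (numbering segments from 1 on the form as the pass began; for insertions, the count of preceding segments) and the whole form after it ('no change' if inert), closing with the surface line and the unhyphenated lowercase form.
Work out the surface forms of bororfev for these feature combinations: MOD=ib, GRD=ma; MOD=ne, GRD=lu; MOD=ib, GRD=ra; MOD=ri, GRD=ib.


cell MOD=ib, GRD=ma:
underlying: is-bororfev-k
1. 0 -> a / C _ C #: inserts after position(s) 10: isbororfevak
2. e -> o, i -> u / B C0 _: fires at position(s) 9: isbororfovak
3. f -> v, k -> g, p -> b, s -> z, t -> d / _ Z: fires at position(s) 2: izbororfovak
surface: izbororfovak

cell MOD=ne, GRD=lu:
underlying: zal-bororfev-ud
1. 0 -> a / C _ C #: no change
2. e -> o, i -> u / B C0 _: fires at position(s) 10: zalbororfovud
3. f -> v, k -> g, p -> b, s -> z, t -> d / _ Z: no change
surface: zalbororfovud

cell MOD=ib, GRD=ra:
underlying: zu-bororfev-k
1. 0 -> a / C _ C #: inserts after position(s) 10: zubororfevak
2. e -> o, i -> u / B C0 _: fires at position(s) 9: zubororfovak
3. f -> v, k -> g, p -> b, s -> z, t -> d / _ Z: no change
surface: zubororfovak

cell MOD=ri, GRD=ib:
underlying: us-bororfev-et
1. 0 -> a / C _ C #: no change
2. e -> o, i -> u / B C0 _: fires at position(s) 9: usbororfovet
3. f -> v, k -> g, p -> b, s -> z, t -> d / _ Z: fires at position(s) 2: uzbororfovet
surface: uzbororfovet


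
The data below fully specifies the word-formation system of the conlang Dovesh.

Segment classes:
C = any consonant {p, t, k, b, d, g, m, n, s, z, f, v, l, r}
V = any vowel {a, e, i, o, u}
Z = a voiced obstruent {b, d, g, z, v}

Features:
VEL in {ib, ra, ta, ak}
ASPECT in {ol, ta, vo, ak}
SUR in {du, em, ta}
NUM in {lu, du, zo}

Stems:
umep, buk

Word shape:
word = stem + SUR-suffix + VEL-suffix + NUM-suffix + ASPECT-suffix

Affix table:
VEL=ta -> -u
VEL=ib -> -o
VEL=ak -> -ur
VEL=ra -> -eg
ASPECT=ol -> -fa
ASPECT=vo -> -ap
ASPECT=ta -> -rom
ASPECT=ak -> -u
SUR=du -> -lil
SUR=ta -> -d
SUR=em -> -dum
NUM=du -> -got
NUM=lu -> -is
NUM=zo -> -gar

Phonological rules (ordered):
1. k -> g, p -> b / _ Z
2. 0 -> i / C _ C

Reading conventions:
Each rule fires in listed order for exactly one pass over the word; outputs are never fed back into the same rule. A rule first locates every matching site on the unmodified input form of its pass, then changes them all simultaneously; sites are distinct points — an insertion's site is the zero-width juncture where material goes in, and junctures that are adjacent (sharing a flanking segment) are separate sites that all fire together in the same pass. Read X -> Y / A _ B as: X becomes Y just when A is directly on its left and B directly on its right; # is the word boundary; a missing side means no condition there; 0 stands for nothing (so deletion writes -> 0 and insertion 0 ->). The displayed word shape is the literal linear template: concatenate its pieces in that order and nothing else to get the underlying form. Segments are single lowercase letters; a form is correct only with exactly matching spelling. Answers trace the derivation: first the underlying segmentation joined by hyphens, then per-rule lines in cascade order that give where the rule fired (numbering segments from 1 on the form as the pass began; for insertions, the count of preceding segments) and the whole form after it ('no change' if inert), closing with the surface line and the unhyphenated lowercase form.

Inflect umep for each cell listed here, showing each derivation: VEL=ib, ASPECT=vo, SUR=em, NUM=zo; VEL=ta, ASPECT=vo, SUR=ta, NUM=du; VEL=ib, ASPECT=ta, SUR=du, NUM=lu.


cell VEL=ib, ASPECT=vo, SUR=em, NUM=zo:
underlying: umep-dum-o-gar-ap
1. k -> g, p -> b / _ Z: fires at position(s) 4: umebdumogarap
2. 0 -> i / C _ C: inserts after position(s) 4: umebidumogarap
surface: umebidumogarap

cell VEL=ta, ASPECT=vo, SUR=ta, NUM=du:
underlying: umep-d-u-got-ap
1. k -> g, p -> b / _ Z: fires at position(s) 4: umebdugotap
2. 0 -> i / C _ C: inserts after position(s) 4: umebidugotap
surface: umebidugotap

cell VEL=ib, ASPECT=ta, SUR=du, NUM=lu:
underlying: umep-lil-o-is-rom
1. k -> g, p -> b / _ Z: no change
2. 0 -> i / C _ C: inserts after position(s) 4, 10: umepililoisirom
surface: umepililoisirom


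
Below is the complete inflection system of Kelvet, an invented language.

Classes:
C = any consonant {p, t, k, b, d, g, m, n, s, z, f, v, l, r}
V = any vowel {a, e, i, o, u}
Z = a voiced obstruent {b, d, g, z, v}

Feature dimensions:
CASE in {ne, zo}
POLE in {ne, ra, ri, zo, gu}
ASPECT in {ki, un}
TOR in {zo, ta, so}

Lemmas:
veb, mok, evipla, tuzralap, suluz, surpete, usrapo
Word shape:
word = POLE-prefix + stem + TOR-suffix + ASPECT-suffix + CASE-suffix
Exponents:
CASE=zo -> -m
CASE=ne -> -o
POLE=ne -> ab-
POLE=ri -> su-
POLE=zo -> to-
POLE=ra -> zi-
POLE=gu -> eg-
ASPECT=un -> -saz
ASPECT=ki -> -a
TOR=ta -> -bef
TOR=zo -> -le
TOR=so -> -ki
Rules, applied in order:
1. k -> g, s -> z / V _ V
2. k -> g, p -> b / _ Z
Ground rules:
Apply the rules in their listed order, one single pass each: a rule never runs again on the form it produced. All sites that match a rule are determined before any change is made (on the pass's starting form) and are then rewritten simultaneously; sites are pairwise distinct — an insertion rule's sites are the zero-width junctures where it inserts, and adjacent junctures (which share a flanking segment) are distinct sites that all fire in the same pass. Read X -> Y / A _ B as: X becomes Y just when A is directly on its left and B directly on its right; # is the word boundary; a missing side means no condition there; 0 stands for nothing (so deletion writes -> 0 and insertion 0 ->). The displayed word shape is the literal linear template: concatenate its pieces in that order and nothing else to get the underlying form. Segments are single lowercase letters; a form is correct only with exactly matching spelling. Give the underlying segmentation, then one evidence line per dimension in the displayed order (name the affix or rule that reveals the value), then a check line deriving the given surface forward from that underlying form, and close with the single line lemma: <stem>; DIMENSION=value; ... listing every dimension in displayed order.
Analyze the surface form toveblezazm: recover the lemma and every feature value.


underlying: to-veb-le-saz-m
CASE=zo - signalled by the affix -m
POLE=zo - signalled by the affix to-
ASPECT=un - signalled by the affix -saz
TOR=zo - signalled by the affix -le
check: toveblesazm -> toveblezazm -> toveblezazm
lemma: veb; CASE=zo; POLE=zo; ASPECT=un; TOR=zo


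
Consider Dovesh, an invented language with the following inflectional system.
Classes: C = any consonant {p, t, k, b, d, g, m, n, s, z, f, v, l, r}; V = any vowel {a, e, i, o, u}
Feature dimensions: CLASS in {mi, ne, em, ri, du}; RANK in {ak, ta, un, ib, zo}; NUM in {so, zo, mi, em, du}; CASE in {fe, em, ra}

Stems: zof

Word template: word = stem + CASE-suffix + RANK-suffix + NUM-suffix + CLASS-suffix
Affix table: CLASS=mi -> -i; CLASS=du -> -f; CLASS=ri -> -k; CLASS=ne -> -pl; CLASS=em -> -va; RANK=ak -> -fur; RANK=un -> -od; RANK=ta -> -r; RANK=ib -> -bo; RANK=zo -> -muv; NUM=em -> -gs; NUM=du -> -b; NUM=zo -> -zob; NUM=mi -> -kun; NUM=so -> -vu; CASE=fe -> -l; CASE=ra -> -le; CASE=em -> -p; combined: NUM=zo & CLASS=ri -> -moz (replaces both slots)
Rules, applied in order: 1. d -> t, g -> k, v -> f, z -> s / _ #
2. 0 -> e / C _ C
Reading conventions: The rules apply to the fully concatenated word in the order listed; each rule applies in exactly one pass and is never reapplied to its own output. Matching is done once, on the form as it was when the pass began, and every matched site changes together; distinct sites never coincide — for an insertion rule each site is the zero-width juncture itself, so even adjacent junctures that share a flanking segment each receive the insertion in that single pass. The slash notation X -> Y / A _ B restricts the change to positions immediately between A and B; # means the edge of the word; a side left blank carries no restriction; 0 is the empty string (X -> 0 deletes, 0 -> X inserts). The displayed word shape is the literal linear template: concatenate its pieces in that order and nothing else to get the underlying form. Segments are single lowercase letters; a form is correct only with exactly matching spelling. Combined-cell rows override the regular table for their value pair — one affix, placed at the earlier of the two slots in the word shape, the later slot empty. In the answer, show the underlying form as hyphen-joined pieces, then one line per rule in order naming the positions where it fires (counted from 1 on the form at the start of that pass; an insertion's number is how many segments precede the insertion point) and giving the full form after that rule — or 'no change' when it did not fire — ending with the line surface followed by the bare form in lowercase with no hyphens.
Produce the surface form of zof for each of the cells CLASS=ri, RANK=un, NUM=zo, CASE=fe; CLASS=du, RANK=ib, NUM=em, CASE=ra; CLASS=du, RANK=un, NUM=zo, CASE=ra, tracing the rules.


cell CLASS=ri, RANK=un, NUM=zo, CASE=fe:
underlying: zof-l-od-moz
1. d -> t, g -> k, v -> f, z -> s / _ #: fires at position(s) 9: zoflodmos
2. 0 -> e / C _ C: inserts after position(s) 3, 6: zofelodemos
surface: zofelodemos

cell CLASS=du, RANK=ib, NUM=em, CASE=ra:
underlying: zof-le-bo-gs-f
1. d -> t, g -> k, v -> f, z -> s / _ #: no change
2. 0 -> e / C _ C: inserts after position(s) 3, 8, 9: zofelebogesef
surface: zofelebogesef

cell CLASS=du, RANK=un, NUM=zo, CASE=ra:
underlying: zof-le-od-zob-f
1. d -> t, g -> k, v -> f, z -> s / _ #: no change
2. 0 -> e / C _ C: inserts after position(s) 3, 7, 10: zofeleodezobef
surface: zofeleodezobef


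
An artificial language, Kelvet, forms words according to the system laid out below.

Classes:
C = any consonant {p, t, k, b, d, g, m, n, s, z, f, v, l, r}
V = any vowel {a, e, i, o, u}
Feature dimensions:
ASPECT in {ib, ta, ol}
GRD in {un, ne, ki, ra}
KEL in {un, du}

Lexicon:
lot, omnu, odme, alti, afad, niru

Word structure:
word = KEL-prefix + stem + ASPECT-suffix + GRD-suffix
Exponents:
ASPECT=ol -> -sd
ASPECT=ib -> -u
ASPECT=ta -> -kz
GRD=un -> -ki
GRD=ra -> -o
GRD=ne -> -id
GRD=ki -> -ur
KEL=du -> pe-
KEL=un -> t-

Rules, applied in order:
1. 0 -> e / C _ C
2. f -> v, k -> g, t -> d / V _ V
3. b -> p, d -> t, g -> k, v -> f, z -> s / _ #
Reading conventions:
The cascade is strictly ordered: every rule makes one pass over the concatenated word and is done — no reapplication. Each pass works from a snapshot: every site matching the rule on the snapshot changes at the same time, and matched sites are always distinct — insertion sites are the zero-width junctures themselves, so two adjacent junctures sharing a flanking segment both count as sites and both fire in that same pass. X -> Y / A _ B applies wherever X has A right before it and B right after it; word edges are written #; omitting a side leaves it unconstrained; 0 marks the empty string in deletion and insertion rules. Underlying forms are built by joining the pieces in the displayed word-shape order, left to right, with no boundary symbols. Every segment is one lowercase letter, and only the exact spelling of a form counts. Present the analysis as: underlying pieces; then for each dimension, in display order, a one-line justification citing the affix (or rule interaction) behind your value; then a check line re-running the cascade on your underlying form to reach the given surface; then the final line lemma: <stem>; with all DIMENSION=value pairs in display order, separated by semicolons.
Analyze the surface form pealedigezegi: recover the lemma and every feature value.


underlying: pe-alti-kz-ki
ASPECT=ta - signalled by the affix -kz
GRD=un - signalled by the affix -ki
KEL=du - signalled by the affix pe-
check: pealtikzki -> pealetikezeki -> pealedigezegi -> pealedigezegi
lemma: alti; ASPECT=ta; GRD=un; KEL=du


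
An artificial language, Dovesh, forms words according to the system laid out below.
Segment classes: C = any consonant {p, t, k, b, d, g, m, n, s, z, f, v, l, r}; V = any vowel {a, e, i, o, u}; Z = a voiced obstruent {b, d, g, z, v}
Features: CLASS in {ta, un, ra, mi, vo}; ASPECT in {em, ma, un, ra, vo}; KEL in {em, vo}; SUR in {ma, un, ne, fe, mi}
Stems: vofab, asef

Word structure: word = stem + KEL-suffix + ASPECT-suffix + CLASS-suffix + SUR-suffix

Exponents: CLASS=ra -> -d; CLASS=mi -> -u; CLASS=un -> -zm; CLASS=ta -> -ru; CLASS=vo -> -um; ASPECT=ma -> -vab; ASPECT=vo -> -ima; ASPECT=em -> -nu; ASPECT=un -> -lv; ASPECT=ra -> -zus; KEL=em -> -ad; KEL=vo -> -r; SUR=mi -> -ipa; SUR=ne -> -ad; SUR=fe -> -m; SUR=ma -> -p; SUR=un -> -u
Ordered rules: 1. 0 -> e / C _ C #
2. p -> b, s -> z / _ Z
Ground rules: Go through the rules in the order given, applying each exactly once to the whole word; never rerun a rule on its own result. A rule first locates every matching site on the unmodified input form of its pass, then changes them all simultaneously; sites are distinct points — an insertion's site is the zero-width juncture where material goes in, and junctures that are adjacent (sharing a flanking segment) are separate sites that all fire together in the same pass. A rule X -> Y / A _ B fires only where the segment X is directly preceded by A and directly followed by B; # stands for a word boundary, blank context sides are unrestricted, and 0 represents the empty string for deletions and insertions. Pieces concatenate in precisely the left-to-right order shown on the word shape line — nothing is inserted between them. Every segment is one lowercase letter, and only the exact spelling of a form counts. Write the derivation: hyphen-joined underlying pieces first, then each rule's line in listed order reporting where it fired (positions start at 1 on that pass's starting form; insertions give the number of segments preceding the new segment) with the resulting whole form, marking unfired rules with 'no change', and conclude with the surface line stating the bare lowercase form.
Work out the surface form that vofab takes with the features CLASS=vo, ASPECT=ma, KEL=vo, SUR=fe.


underlying: vofab-r-vab-um-m
1. 0 -> e / C _ C #: inserts after position(s) 11: vofabrvabumem
2. p -> b, s -> z / _ Z: no change
surface: vofabrvabumem
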